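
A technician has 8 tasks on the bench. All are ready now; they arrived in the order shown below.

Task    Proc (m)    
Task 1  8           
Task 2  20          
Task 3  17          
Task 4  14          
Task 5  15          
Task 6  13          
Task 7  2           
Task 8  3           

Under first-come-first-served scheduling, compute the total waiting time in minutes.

FIFO (arrival order): Task 1 Task 2 Task 3 Task 4 Task 5 Task 6 Task 7 Task 8.
Task 1: waits 0, runs 0→8
Task 2: waits 8, runs 8→28
Task 3: waits 28, runs 28→45
Task 4: waits 45, runs 45→59
Task 5: waits 59, runs 59→74
Task 6: waits 74, runs 74→87
Task 7: waits 87, runs 87→89
Task 8: waits 89, runs 89→92
Sum = 0+8+28+45+59+74+87+89 = 390.

390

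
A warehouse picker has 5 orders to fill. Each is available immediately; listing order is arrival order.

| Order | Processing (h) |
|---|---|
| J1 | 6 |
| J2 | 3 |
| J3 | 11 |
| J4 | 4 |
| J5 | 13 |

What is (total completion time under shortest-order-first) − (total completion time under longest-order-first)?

-54

SPT (increasing processing time): J2 J4 J1 J3 J5.
J2: 0→3
J4: 3→7
J1: 7→13
J3: 13→24
J5: 24→37
Sum = 3+7+13+24+37 = 84.
LPT (decreasing processing time): J5 J3 J1 J4 J2.
J5: 0→13
J3: 13→24
J1: 24→30
J4: 30→34
J2: 34→37
Sum = 13+24+30+34+37 = 138.
Difference = 84 − 138 = -54.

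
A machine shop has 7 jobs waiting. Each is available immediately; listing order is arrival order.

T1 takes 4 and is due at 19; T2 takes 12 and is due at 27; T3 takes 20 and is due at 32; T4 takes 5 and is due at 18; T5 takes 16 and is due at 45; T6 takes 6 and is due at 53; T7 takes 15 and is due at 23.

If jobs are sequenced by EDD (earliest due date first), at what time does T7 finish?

24

EDD (increasing due date): T4 T1 T7 T2 T3 T5 T6.
T4: 0→5
T1: 5→9
T7: 9→24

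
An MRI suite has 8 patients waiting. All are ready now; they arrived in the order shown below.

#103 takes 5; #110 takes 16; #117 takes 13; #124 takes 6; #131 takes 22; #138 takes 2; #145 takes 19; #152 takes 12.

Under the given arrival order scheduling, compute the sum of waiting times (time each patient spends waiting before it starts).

FIFO (arrival order): #103 #110 #117 #124 #131 #138 #145 #152.
#103: waits 0, runs 0→5
#110: waits 5, runs 5→21
#117: waits 21, runs 21→34
#124: waits 34, runs 34→40
#131: waits 40, runs 40→62
#138: waits 62, runs 62→64
#145: waits 64, runs 64→83
#152: waits 83, runs 83→95
Sum = 0+5+21+34+40+62+64+83 = 309.

309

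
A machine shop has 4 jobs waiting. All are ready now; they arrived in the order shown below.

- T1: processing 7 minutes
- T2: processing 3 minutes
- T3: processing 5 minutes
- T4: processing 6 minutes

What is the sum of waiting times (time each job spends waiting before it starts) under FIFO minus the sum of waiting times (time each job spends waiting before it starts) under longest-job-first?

-6

FIFO (arrival order): T1 T2 T3 T4.
T1: waits 0, runs 0→7
T2: waits 7, runs 7→10
T3: waits 10, runs 10→15
T4: waits 15, runs 15→21
Sum = 0+7+10+15 = 32.
LPT (decreasing processing time): T1 T4 T3 T2.
T1: waits 0, runs 0→7
T4: waits 7, runs 7→13
T3: waits 13, runs 13→18
T2: waits 18, runs 18→21
Sum = 0+7+13+18 = 38.
Difference = 32 − 38 = -6.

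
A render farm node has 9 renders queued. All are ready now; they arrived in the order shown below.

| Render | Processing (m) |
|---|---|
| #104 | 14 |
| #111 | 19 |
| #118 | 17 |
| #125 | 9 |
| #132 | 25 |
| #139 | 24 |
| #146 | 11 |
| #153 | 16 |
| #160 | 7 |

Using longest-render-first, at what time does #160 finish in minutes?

LPT (decreasing processing time): #132 #139 #111 #118 #153 #104 #146 #125 #160.
#132: 0→25
#139: 25→49
#111: 49→68
#118: 68→85
#153: 85→101
#104: 101→115
#146: 115→126
#125: 126→135
#160: 135→142

142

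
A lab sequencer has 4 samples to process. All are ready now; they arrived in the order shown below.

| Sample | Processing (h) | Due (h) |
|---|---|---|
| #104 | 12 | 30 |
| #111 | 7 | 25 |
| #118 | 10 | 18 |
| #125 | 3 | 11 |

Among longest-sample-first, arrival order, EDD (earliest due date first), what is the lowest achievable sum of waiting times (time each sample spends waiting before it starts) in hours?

LPT (decreasing processing time): #104 #118 #111 #125.
#104: waits 0, runs 0→12
#118: waits 12, runs 12→22
#111: waits 22, runs 22→29
#125: waits 29, runs 29→32
Sum = 0+12+22+29 = 63.
FIFO (arrival order): #104 #111 #118 #125.
#104: waits 0, runs 0→12
#111: waits 12, runs 12→19
#118: waits 19, runs 19→29
#125: waits 29, runs 29→32
Sum = 0+12+19+29 = 60.
EDD (increasing due date): #125 #118 #111 #104.
#125: waits 0, runs 0→3
#118: waits 3, runs 3→13
#111: waits 13, runs 13→20
#104: waits 20, runs 20→32
Sum = 0+3+13+20 = 36.
LPT 63, FIFO 60, EDD 36 → minimum 36.

36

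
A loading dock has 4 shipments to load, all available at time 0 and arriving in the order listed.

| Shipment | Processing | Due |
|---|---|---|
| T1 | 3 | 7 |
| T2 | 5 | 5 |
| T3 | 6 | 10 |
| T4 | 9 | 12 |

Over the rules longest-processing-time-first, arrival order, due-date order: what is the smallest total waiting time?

LPT (decreasing processing time): T4 T3 T2 T1.
T4: waits 0, runs 0→9
T3: waits 9, runs 9→15
T2: waits 15, runs 15→20
T1: waits 20, runs 20→23
Sum = 0+9+15+20 = 44.
FIFO (arrival order): T1 T2 T3 T4.
T1: waits 0, runs 0→3
T2: waits 3, runs 3→8
T3: waits 8, runs 8→14
T4: waits 14, runs 14→23
Sum = 0+3+8+14 = 25.
EDD (increasing due date): T2 T1 T3 T4.
T2: waits 0, runs 0→5
T1: waits 5, runs 5→8
T3: waits 8, runs 8→14
T4: waits 14, runs 14→23
Sum = 0+5+8+14 = 27.
LPT 44, FIFO 25, EDD 27 → minimum 25.

25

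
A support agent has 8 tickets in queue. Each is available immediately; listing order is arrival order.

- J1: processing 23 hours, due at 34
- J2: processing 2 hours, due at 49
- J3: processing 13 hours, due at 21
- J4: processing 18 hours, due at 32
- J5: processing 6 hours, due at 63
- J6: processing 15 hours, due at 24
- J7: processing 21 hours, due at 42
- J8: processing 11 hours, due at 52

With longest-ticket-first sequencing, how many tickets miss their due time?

LPT (decreasing processing time): J1 J7 J4 J6 J3 J8 J5 J2.
J1: 0→23, due 34, tardiness 0
J7: 23→44, due 42, tardiness 2
J4: 44→62, due 32, tardiness 30
J6: 62→77, due 24, tardiness 53
J3: 77→90, due 21, tardiness 69
J8: 90→101, due 52, tardiness 49
J5: 101→107, due 63, tardiness 44
J2: 107→109, due 49, tardiness 60
Late tickets: 7.

7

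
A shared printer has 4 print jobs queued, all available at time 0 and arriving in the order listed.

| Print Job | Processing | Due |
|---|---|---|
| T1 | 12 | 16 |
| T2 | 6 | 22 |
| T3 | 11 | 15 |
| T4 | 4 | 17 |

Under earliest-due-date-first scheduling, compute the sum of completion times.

EDD (increasing due date): T3 T1 T4 T2.
T3: 0→11
T1: 11→23
T4: 23→27
T2: 27→33
Sum = 11+23+27+33 = 94.

94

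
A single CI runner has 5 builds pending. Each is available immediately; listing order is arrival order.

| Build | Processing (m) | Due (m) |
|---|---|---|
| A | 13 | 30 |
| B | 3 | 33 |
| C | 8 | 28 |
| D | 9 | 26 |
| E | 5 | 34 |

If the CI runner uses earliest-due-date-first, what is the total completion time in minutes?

EDD (increasing due date): D C A B E.
D: 0→9
C: 9→17
A: 17→30
B: 30→33
E: 33→38
Sum = 9+17+30+33+38 = 127.

127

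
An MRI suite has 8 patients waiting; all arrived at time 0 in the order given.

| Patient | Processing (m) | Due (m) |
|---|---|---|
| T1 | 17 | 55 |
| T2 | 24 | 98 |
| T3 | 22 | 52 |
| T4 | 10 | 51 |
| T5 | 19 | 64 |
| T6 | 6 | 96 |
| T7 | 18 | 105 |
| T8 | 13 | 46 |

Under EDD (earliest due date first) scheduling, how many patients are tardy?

EDD (increasing due date): T8 T4 T3 T1 T5 T6 T2 T7.
T8: 0→13, due 46, tardiness 0
T4: 13→23, due 51, tardiness 0
T3: 23→45, due 52, tardiness 0
T1: 45→62, due 55, tardiness 7
T5: 62→81, due 64, tardiness 17
T6: 81→87, due 96, tardiness 0
T2: 87→111, due 98, tardiness 13
T7: 111→129, due 105, tardiness 24
Late patients: 4.

4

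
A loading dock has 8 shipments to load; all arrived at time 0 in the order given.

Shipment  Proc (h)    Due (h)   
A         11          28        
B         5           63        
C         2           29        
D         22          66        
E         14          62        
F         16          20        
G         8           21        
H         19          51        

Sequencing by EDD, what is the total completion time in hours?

EDD (increasing due date): F G A C H E B D.
F: 0→16
G: 16→24
A: 24→35
C: 35→37
H: 37→56
E: 56→70
B: 70→75
D: 75→97
Sum = 16+24+35+37+56+70+75+97 = 410.

410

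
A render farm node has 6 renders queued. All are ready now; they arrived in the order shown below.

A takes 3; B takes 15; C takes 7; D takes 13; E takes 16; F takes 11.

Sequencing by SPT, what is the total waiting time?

SPT (increasing processing time): A C F D B E.
A: waits 0, runs 0→3
C: waits 3, runs 3→10
F: waits 10, runs 10→21
D: waits 21, runs 21→34
B: waits 34, runs 34→49
E: waits 49, runs 49→65
Sum = 0+3+10+21+34+49 = 117.

117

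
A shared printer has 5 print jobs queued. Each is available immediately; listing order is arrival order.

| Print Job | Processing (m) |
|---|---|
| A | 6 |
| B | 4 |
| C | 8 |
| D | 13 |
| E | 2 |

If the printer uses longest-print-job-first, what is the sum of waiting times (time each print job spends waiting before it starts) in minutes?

LPT (decreasing processing time): D C A B E.
D: waits 0, runs 0→13
C: waits 13, runs 13→21
A: waits 21, runs 21→27
B: waits 27, runs 27→31
E: waits 31, runs 31→33
Sum = 0+13+21+27+31 = 92.

92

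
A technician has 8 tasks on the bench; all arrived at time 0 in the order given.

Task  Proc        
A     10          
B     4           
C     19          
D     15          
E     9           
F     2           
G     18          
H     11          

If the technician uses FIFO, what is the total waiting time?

298

FIFO (arrival order): A B C D E F G H.
A: waits 0, runs 0→10
B: waits 10, runs 10→14
C: waits 14, runs 14→33
D: waits 33, runs 33→48
E: waits 48, runs 48→57
F: waits 57, runs 57→59
G: waits 59, runs 59→77
H: waits 77, runs 77→88
Sum = 0+10+14+33+48+57+59+77 = 298.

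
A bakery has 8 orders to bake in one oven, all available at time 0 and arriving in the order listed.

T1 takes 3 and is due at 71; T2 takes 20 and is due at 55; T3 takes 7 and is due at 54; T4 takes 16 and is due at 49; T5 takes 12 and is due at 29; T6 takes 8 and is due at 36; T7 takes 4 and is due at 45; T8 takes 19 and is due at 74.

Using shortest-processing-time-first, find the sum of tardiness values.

SPT (increasing processing time): T1 T7 T3 T6 T5 T4 T8 T2.
T1: 0→3, due 71, tardiness 0
T7: 3→7, due 45, tardiness 0
T3: 7→14, due 54, tardiness 0
T6: 14→22, due 36, tardiness 0
T5: 22→34, due 29, tardiness 5
T4: 34→50, due 49, tardiness 1
T8: 50→69, due 74, tardiness 0
T2: 69→89, due 55, tardiness 34
Sum = 0+0+0+0+5+1+0+34 = 40.

40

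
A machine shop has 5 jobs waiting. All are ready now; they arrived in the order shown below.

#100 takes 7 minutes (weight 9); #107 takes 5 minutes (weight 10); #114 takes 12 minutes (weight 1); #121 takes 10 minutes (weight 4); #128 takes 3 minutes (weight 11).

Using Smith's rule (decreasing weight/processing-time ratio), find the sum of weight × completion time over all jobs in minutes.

385

WSPT (decreasing weight/processing-time ratio): #128 #107 #100 #121 #114.
#128: finishes 3, weight 11, w·C = 33
#107: finishes 8, weight 10, w·C = 80
#100: finishes 15, weight 9, w·C = 135
#121: finishes 25, weight 4, w·C = 100
#114: finishes 37, weight 1, w·C = 37
Sum = 33+80+135+100+37 = 385.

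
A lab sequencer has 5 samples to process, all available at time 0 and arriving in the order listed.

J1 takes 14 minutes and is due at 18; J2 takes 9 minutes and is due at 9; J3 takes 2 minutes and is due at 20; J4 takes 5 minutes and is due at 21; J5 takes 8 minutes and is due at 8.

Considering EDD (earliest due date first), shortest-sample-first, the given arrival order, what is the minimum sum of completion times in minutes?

86

EDD (increasing due date): J5 J2 J1 J3 J4.
J5: 0→8
J2: 8→17
J1: 17→31
J3: 31→33
J4: 33→38
Sum = 8+17+31+33+38 = 127.
SPT (increasing processing time): J3 J4 J5 J2 J1.
J3: 0→2
J4: 2→7
J5: 7→15
J2: 15→24
J1: 24→38
Sum = 2+7+15+24+38 = 86.
FIFO (arrival order): J1 J2 J3 J4 J5.
J1: 0→14
J2: 14→23
J3: 23→25
J4: 25→30
J5: 30→38
Sum = 14+23+25+30+38 = 130.
EDD 127, SPT 86, FIFO 130 → minimum 86.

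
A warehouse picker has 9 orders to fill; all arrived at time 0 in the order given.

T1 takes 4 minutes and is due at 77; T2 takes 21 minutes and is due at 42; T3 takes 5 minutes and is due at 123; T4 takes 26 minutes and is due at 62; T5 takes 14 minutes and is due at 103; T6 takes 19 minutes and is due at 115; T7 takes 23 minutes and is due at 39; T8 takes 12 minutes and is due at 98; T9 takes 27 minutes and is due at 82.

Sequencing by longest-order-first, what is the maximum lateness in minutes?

LPT (decreasing processing time): T9 T4 T7 T2 T6 T5 T8 T3 T1.
T9: 0→27, due 82, lateness -55
T4: 27→53, due 62, lateness -9
T7: 53→76, due 39, lateness 37
T2: 76→97, due 42, lateness 55
T6: 97→116, due 115, lateness 1
T5: 116→130, due 103, lateness 27
T8: 130→142, due 98, lateness 44
T3: 142→147, due 123, lateness 24
T1: 147→151, due 77, lateness 74
Maximum = 74.

74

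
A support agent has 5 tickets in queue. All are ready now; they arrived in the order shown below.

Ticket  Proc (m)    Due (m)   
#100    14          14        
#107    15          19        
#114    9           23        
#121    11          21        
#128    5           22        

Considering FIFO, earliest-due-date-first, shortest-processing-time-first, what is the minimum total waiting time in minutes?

83

FIFO (arrival order): #100 #107 #114 #121 #128.
#100: waits 0, runs 0→14
#107: waits 14, runs 14→29
#114: waits 29, runs 29→38
#121: waits 38, runs 38→49
#128: waits 49, runs 49→54
Sum = 0+14+29+38+49 = 130.
EDD (increasing due date): #100 #107 #121 #128 #114.
#100: waits 0, runs 0→14
#107: waits 14, runs 14→29
#121: waits 29, runs 29→40
#128: waits 40, runs 40→45
#114: waits 45, runs 45→54
Sum = 0+14+29+40+45 = 128.
SPT (increasing processing time): #128 #114 #121 #100 #107.
#128: waits 0, runs 0→5
#114: waits 5, runs 5→14
#121: waits 14, runs 14→25
#100: waits 25, runs 25→39
#107: waits 39, runs 39→54
Sum = 0+5+14+25+39 = 83.
FIFO 130, EDD 128, SPT 83 → minimum 83.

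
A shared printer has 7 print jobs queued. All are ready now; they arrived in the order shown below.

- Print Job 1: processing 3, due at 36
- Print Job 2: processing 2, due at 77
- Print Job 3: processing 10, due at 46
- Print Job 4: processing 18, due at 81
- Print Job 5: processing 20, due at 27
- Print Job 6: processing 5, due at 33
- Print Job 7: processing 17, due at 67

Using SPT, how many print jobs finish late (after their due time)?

1

SPT (increasing processing time): Print Job 2 Print Job 1 Print Job 6 Print Job 3 Print Job 7 Print Job 4 Print Job 5.
Print Job 2: 0→2, due 77, tardiness 0
Print Job 1: 2→5, due 36, tardiness 0
Print Job 6: 5→10, due 33, tardiness 0
Print Job 3: 10→20, due 46, tardiness 0
Print Job 7: 20→37, due 67, tardiness 0
Print Job 4: 37→55, due 81, tardiness 0
Print Job 5: 55→75, due 27, tardiness 48
Late print jobs: 1.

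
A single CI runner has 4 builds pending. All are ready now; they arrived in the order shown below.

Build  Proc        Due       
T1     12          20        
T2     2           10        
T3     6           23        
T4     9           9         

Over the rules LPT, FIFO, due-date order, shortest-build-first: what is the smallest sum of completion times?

56

LPT (decreasing processing time): T1 T4 T3 T2.
T1: 0→12
T4: 12→21
T3: 21→27
T2: 27→29
Sum = 12+21+27+29 = 89.
FIFO (arrival order): T1 T2 T3 T4.
T1: 0→12
T2: 12→14
T3: 14→20
T4: 20→29
Sum = 12+14+20+29 = 75.
EDD (increasing due date): T4 T2 T1 T3.
T4: 0→9
T2: 9→11
T1: 11→23
T3: 23→29
Sum = 9+11+23+29 = 72.
SPT (increasing processing time): T2 T3 T4 T1.
T2: 0→2
T3: 2→8
T4: 8→17
T1: 17→29
Sum = 2+8+17+29 = 56.
LPT 89, FIFO 75, EDD 72, SPT 56 → minimum 56.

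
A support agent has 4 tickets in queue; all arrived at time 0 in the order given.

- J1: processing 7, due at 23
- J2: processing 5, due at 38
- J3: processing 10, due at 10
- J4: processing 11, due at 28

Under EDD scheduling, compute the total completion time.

EDD (increasing due date): J3 J1 J4 J2.
J3: 0→10
J1: 10→17
J4: 17→28
J2: 28→33
Sum = 10+17+28+33 = 88.

88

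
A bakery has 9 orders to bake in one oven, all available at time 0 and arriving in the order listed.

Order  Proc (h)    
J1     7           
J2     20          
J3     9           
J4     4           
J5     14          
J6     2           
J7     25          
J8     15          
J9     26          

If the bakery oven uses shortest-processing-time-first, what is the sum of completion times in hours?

419

SPT (increasing processing time): J6 J4 J1 J3 J5 J8 J2 J7 J9.
J6: 0→2
J4: 2→6
J1: 6→13
J3: 13→22
J5: 22→36
J8: 36→51
J2: 51→71
J7: 71→96
J9: 96→122
Sum = 2+6+13+22+36+51+71+96+122 = 419.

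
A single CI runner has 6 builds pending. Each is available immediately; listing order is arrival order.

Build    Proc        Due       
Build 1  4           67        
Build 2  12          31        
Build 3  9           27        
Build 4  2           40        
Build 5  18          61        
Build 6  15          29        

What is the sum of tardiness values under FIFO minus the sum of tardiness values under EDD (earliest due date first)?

26

FIFO (arrival order): Build 1 Build 2 Build 3 Build 4 Build 5 Build 6.
Build 1: 0→4, due 67, tardiness 0
Build 2: 4→16, due 31, tardiness 0
Build 3: 16→25, due 27, tardiness 0
Build 4: 25→27, due 40, tardiness 0
Build 5: 27→45, due 61, tardiness 0
Build 6: 45→60, due 29, tardiness 31
Sum = 0+0+0+0+0+31 = 31.
EDD (increasing due date): Build 3 Build 6 Build 2 Build 4 Build 5 Build 1.
Build 3: 0→9, due 27, tardiness 0
Build 6: 9→24, due 29, tardiness 0
Build 2: 24→36, due 31, tardiness 5
Build 4: 36→38, due 40, tardiness 0
Build 5: 38→56, due 61, tardiness 0
Build 1: 56→60, due 67, tardiness 0
Sum = 0+0+5+0+0+0 = 5.
Difference = 31 − 5 = 26.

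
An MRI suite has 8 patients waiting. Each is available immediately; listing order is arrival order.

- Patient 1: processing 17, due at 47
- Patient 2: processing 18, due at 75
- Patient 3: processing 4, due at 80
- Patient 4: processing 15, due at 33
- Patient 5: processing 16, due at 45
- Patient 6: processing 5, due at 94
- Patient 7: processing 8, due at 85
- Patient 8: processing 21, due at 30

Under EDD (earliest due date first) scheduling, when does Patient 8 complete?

EDD (increasing due date): Patient 8 Patient 4 Patient 5 Patient 1 Patient 2 Patient 3 Patient 7 Patient 6.
Patient 8: 0→21

21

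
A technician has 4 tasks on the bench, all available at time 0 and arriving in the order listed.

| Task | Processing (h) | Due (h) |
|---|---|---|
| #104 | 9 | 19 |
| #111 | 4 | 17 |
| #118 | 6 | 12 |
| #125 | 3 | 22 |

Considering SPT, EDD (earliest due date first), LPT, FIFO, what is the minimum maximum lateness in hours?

SPT (increasing processing time): #125 #111 #118 #104.
#125: 0→3, due 22, lateness -19
#111: 3→7, due 17, lateness -10
#118: 7→13, due 12, lateness 1
#104: 13→22, due 19, lateness 3
Maximum = 3.
EDD (increasing due date): #118 #111 #104 #125.
#118: 0→6, due 12, lateness -6
#111: 6→10, due 17, lateness -7
#104: 10→19, due 19, lateness 0
#125: 19→22, due 22, lateness 0
Maximum = 0.
LPT (decreasing processing time): #104 #118 #111 #125.
#104: 0→9, due 19, lateness -10
#118: 9→15, due 12, lateness 3
#111: 15→19, due 17, lateness 2
#125: 19→22, due 22, lateness 0
Maximum = 3.
FIFO (arrival order): #104 #111 #118 #125.
#104: 0→9, due 19, lateness -10
#111: 9→13, due 17, lateness -4
#118: 13→19, due 12, lateness 7
#125: 19→22, due 22, lateness 0
Maximum = 7.
SPT 3, EDD 0, LPT 3, FIFO 7 → minimum 0.

0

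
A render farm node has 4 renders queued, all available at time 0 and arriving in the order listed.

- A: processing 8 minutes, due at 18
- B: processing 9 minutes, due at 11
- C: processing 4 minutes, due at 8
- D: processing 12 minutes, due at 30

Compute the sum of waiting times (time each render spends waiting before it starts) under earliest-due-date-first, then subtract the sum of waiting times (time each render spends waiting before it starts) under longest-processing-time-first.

-24

EDD (increasing due date): C B A D.
C: waits 0, runs 0→4
B: waits 4, runs 4→13
A: waits 13, runs 13→21
D: waits 21, runs 21→33
Sum = 0+4+13+21 = 38.
LPT (decreasing processing time): D B A C.
D: waits 0, runs 0→12
B: waits 12, runs 12→21
A: waits 21, runs 21→29
C: waits 29, runs 29→33
Sum = 0+12+21+29 = 62.
Difference = 38 − 62 = -24.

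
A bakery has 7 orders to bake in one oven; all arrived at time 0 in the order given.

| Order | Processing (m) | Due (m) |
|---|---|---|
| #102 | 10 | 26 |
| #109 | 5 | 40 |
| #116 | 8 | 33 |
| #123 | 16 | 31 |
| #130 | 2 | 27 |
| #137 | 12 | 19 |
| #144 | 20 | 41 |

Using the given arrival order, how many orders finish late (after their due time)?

FIFO (arrival order): #102 #109 #116 #123 #130 #137 #144.
#102: 0→10, due 26, tardiness 0
#109: 10→15, due 40, tardiness 0
#116: 15→23, due 33, tardiness 0
#123: 23→39, due 31, tardiness 8
#130: 39→41, due 27, tardiness 14
#137: 41→53, due 19, tardiness 34
#144: 53→73, due 41, tardiness 32
Late orders: 4.

4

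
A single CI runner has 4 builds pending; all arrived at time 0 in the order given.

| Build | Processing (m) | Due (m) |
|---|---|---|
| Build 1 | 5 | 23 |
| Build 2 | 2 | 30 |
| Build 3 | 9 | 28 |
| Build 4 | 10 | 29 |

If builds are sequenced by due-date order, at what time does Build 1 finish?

EDD (increasing due date): Build 1 Build 3 Build 4 Build 2.
Build 1: 0→5

5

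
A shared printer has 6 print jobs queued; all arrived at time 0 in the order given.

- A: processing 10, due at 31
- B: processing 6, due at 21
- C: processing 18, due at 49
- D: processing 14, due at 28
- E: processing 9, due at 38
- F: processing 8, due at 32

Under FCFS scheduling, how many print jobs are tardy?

3

FIFO (arrival order): A B C D E F.
A: 0→10, due 31, tardiness 0
B: 10→16, due 21, tardiness 0
C: 16→34, due 49, tardiness 0
D: 34→48, due 28, tardiness 20
E: 48→57, due 38, tardiness 19
F: 57→65, due 32, tardiness 33
Late print jobs: 3.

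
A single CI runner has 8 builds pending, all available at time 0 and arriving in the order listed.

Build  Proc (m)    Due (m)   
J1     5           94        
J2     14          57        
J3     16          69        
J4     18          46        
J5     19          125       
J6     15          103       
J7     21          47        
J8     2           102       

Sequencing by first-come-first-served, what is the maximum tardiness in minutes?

FIFO (arrival order): J1 J2 J3 J4 J5 J6 J7 J8.
J1: 0→5, due 94, tardiness 0
J2: 5→19, due 57, tardiness 0
J3: 19→35, due 69, tardiness 0
J4: 35→53, due 46, tardiness 7
J5: 53→72, due 125, tardiness 0
J6: 72→87, due 103, tardiness 0
J7: 87→108, due 47, tardiness 61
J8: 108→110, due 102, tardiness 8
Maximum = 61.

61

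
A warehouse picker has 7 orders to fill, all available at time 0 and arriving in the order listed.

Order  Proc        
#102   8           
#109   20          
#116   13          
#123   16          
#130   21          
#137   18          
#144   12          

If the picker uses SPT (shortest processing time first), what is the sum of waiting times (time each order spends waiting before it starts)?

SPT (increasing processing time): #102 #144 #116 #123 #137 #109 #130.
#102: waits 0, runs 0→8
#144: waits 8, runs 8→20
#116: waits 20, runs 20→33
#123: waits 33, runs 33→49
#137: waits 49, runs 49→67
#109: waits 67, runs 67→87
#130: waits 87, runs 87→108
Sum = 0+8+20+33+49+67+87 = 264.

264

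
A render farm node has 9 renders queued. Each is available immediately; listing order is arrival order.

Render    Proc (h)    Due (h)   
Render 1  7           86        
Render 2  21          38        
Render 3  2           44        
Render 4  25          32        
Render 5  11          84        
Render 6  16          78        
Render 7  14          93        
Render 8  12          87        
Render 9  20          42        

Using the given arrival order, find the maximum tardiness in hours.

FIFO (arrival order): Render 1 Render 2 Render 3 Render 4 Render 5 Render 6 Render 7 Render 8 Render 9.
Render 1: 0→7, due 86, tardiness 0
Render 2: 7→28, due 38, tardiness 0
Render 3: 28→30, due 44, tardiness 0
Render 4: 30→55, due 32, tardiness 23
Render 5: 55→66, due 84, tardiness 0
Render 6: 66→82, due 78, tardiness 4
Render 7: 82→96, due 93, tardiness 3
Render 8: 96→108, due 87, tardiness 21
Render 9: 108→128, due 42, tardiness 86
Maximum = 86.

86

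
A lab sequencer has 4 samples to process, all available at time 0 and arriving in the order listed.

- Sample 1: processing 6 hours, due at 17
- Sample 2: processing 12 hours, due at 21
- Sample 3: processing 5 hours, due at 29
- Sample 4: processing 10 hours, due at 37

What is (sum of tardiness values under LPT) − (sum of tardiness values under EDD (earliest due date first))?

LPT (decreasing processing time): Sample 2 Sample 4 Sample 1 Sample 3.
Sample 2: 0→12, due 21, tardiness 0
Sample 4: 12→22, due 37, tardiness 0
Sample 1: 22→28, due 17, tardiness 11
Sample 3: 28→33, due 29, tardiness 4
Sum = 0+0+11+4 = 15.
EDD (increasing due date): Sample 1 Sample 2 Sample 3 Sample 4.
Sample 1: 0→6, due 17, tardiness 0
Sample 2: 6→18, due 21, tardiness 0
Sample 3: 18→23, due 29, tardiness 0
Sample 4: 23→33, due 37, tardiness 0
Sum = 0+0+0+0 = 0.
Difference = 15 − 0 = 15.

15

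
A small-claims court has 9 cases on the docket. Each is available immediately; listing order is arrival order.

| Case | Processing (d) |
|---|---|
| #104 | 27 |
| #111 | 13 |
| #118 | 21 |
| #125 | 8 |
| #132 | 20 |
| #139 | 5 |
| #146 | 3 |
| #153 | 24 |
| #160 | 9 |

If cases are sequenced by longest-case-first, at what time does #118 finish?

72

LPT (decreasing processing time): #104 #153 #118 #132 #111 #160 #125 #139 #146.
#104: 0→27
#153: 27→51
#118: 51→72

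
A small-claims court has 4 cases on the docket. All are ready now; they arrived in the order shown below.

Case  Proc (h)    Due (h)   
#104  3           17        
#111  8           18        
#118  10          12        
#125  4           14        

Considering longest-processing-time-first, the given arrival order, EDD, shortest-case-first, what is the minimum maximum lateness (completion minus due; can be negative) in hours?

LPT (decreasing processing time): #118 #111 #125 #104.
#118: 0→10, due 12, lateness -2
#111: 10→18, due 18, lateness 0
#125: 18→22, due 14, lateness 8
#104: 22→25, due 17, lateness 8
Maximum = 8.
FIFO (arrival order): #104 #111 #118 #125.
#104: 0→3, due 17, lateness -14
#111: 3→11, due 18, lateness -7
#118: 11→21, due 12, lateness 9
#125: 21→25, due 14, lateness 11
Maximum = 11.
EDD (increasing due date): #118 #125 #104 #111.
#118: 0→10, due 12, lateness -2
#125: 10→14, due 14, lateness 0
#104: 14→17, due 17, lateness 0
#111: 17→25, due 18, lateness 7
Maximum = 7.
SPT (increasing processing time): #104 #125 #111 #118.
#104: 0→3, due 17, lateness -14
#125: 3→7, due 14, lateness -7
#111: 7→15, due 18, lateness -3
#118: 15→25, due 12, lateness 13
Maximum = 13.
LPT 8, FIFO 11, EDD 7, SPT 13 → minimum 7.

7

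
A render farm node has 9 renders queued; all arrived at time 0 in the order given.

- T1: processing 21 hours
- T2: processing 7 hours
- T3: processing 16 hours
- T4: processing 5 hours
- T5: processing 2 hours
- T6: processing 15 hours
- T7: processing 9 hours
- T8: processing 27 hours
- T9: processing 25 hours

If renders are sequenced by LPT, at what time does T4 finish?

LPT (decreasing processing time): T8 T9 T1 T3 T6 T7 T2 T4 T5.
T8: 0→27
T9: 27→52
T1: 52→73
T3: 73→89
T6: 89→104
T7: 104→113
T2: 113→120
T4: 120→125

125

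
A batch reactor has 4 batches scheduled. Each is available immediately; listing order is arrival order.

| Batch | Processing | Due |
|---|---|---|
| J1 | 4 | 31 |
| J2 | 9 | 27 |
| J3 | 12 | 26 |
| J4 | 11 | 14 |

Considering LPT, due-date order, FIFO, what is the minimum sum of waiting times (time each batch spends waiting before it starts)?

42

LPT (decreasing processing time): J3 J4 J2 J1.
J3: waits 0, runs 0→12
J4: waits 12, runs 12→23
J2: waits 23, runs 23→32
J1: waits 32, runs 32→36
Sum = 0+12+23+32 = 67.
EDD (increasing due date): J4 J3 J2 J1.
J4: waits 0, runs 0→11
J3: waits 11, runs 11→23
J2: waits 23, runs 23→32
J1: waits 32, runs 32→36
Sum = 0+11+23+32 = 66.
FIFO (arrival order): J1 J2 J3 J4.
J1: waits 0, runs 0→4
J2: waits 4, runs 4→13
J3: waits 13, runs 13→25
J4: waits 25, runs 25→36
Sum = 0+4+13+25 = 42.
LPT 67, EDD 66, FIFO 42 → minimum 42.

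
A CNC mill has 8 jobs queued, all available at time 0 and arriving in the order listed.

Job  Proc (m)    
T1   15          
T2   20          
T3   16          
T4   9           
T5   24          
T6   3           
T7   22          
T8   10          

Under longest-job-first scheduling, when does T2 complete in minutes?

LPT (decreasing processing time): T5 T7 T2 T3 T1 T8 T4 T6.
T5: 0→24
T7: 24→46
T2: 46→66

66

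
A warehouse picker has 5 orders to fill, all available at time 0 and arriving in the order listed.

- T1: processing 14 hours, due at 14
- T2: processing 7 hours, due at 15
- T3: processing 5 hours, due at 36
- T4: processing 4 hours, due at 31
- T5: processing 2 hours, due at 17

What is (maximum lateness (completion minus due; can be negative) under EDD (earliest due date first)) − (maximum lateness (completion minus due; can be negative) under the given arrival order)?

-9

EDD (increasing due date): T1 T2 T5 T4 T3.
T1: 0→14, due 14, lateness 0
T2: 14→21, due 15, lateness 6
T5: 21→23, due 17, lateness 6
T4: 23→27, due 31, lateness -4
T3: 27→32, due 36, lateness -4
Maximum = 6.
FIFO (arrival order): T1 T2 T3 T4 T5.
T1: 0→14, due 14, lateness 0
T2: 14→21, due 15, lateness 6
T3: 21→26, due 36, lateness -10
T4: 26→30, due 31, lateness -1
T5: 30→32, due 17, lateness 15
Maximum = 15.
Difference = 6 − 15 = -9.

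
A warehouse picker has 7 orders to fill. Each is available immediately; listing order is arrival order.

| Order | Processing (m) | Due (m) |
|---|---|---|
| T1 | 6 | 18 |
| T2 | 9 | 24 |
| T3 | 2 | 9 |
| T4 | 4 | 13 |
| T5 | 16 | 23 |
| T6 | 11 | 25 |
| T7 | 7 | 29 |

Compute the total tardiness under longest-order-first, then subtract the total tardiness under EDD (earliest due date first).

78

LPT (decreasing processing time): T5 T6 T2 T7 T1 T4 T3.
T5: 0→16, due 23, tardiness 0
T6: 16→27, due 25, tardiness 2
T2: 27→36, due 24, tardiness 12
T7: 36→43, due 29, tardiness 14
T1: 43→49, due 18, tardiness 31
T4: 49→53, due 13, tardiness 40
T3: 53→55, due 9, tardiness 46
Sum = 0+2+12+14+31+40+46 = 145.
EDD (increasing due date): T3 T4 T1 T5 T2 T6 T7.
T3: 0→2, due 9, tardiness 0
T4: 2→6, due 13, tardiness 0
T1: 6→12, due 18, tardiness 0
T5: 12→28, due 23, tardiness 5
T2: 28→37, due 24, tardiness 13
T6: 37→48, due 25, tardiness 23
T7: 48→55, due 29, tardiness 26
Sum = 0+0+0+5+13+23+26 = 67.
Difference = 145 − 67 = 78.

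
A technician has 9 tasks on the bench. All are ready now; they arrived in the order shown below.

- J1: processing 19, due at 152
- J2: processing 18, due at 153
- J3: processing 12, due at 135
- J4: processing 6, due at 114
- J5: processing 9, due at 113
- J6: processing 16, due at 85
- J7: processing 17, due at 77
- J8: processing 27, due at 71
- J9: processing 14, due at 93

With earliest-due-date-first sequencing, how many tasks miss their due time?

EDD (increasing due date): J8 J7 J6 J9 J5 J4 J3 J1 J2.
J8: 0→27, due 71, tardiness 0
J7: 27→44, due 77, tardiness 0
J6: 44→60, due 85, tardiness 0
J9: 60→74, due 93, tardiness 0
J5: 74→83, due 113, tardiness 0
J4: 83→89, due 114, tardiness 0
J3: 89→101, due 135, tardiness 0
J1: 101→120, due 152, tardiness 0
J2: 120→138, due 153, tardiness 0
Late tasks: 0.

0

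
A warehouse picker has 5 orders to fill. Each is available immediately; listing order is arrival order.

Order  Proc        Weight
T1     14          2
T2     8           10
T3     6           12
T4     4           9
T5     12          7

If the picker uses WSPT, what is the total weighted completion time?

WSPT (decreasing weight/processing-time ratio): T4 T3 T2 T5 T1.
T4: finishes 4, weight 9, w·C = 36
T3: finishes 10, weight 12, w·C = 120
T2: finishes 18, weight 10, w·C = 180
T5: finishes 30, weight 7, w·C = 210
T1: finishes 44, weight 2, w·C = 88
Sum = 36+120+180+210+88 = 634.

634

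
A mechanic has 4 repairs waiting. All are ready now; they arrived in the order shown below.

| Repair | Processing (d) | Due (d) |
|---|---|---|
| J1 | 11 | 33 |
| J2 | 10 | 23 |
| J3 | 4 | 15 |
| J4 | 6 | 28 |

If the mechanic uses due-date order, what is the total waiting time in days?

EDD (increasing due date): J3 J2 J4 J1.
J3: waits 0, runs 0→4
J2: waits 4, runs 4→14
J4: waits 14, runs 14→20
J1: waits 20, runs 20→31
Sum = 0+4+14+20 = 38.

38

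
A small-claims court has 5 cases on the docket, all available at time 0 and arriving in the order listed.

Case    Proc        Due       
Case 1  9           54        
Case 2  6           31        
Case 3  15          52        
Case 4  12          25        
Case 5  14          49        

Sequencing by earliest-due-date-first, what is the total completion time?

165

EDD (increasing due date): Case 4 Case 2 Case 5 Case 3 Case 1.
Case 4: 0→12
Case 2: 12→18
Case 5: 18→32
Case 3: 32→47
Case 1: 47→56
Sum = 12+18+32+47+56 = 165.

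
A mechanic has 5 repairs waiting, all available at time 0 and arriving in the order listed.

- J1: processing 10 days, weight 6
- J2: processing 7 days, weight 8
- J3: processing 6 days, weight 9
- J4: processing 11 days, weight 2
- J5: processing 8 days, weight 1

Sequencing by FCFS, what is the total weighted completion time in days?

FIFO (arrival order): J1 J2 J3 J4 J5.
J1: finishes 10, weight 6, w·C = 60
J2: finishes 17, weight 8, w·C = 136
J3: finishes 23, weight 9, w·C = 207
J4: finishes 34, weight 2, w·C = 68
J5: finishes 42, weight 1, w·C = 42
Sum = 60+136+207+68+42 = 513.

513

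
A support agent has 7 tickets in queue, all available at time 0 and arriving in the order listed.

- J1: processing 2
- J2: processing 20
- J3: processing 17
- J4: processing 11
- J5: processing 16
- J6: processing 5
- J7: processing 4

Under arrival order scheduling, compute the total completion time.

325

FIFO (arrival order): J1 J2 J3 J4 J5 J6 J7.
J1: 0→2
J2: 2→22
J3: 22→39
J4: 39→50
J5: 50→66
J6: 66→71
J7: 71→75
Sum = 2+22+39+50+66+71+75 = 325.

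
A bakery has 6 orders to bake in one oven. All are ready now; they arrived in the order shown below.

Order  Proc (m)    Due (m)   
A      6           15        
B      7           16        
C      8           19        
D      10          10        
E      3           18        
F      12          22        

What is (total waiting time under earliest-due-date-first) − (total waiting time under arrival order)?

EDD (increasing due date): D A B E C F.
D: waits 0, runs 0→10
A: waits 10, runs 10→16
B: waits 16, runs 16→23
E: waits 23, runs 23→26
C: waits 26, runs 26→34
F: waits 34, runs 34→46
Sum = 0+10+16+23+26+34 = 109.
FIFO (arrival order): A B C D E F.
A: waits 0, runs 0→6
B: waits 6, runs 6→13
C: waits 13, runs 13→21
D: waits 21, runs 21→31
E: waits 31, runs 31→34
F: waits 34, runs 34→46
Sum = 0+6+13+21+31+34 = 105.
Difference = 109 − 105 = 4.

4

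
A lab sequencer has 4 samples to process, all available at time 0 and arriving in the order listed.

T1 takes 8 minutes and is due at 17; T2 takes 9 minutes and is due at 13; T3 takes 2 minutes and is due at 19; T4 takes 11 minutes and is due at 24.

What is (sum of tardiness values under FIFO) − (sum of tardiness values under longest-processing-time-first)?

FIFO (arrival order): T1 T2 T3 T4.
T1: 0→8, due 17, tardiness 0
T2: 8→17, due 13, tardiness 4
T3: 17→19, due 19, tardiness 0
T4: 19→30, due 24, tardiness 6
Sum = 0+4+0+6 = 10.
LPT (decreasing processing time): T4 T2 T1 T3.
T4: 0→11, due 24, tardiness 0
T2: 11→20, due 13, tardiness 7
T1: 20→28, due 17, tardiness 11
T3: 28→30, due 19, tardiness 11
Sum = 0+7+11+11 = 29.
Difference = 10 − 29 = -19.

-19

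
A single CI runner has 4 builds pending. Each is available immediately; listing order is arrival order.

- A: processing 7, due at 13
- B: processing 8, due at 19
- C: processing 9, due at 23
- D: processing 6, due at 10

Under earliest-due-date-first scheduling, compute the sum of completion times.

EDD (increasing due date): D A B C.
D: 0→6
A: 6→13
B: 13→21
C: 21→30
Sum = 6+13+21+30 = 70.

70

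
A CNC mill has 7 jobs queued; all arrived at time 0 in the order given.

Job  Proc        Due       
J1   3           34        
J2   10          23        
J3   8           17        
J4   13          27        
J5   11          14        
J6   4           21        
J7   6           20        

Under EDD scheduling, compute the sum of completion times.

EDD (increasing due date): J5 J3 J7 J6 J2 J4 J1.
J5: 0→11
J3: 11→19
J7: 19→25
J6: 25→29
J2: 29→39
J4: 39→52
J1: 52→55
Sum = 11+19+25+29+39+52+55 = 230.

230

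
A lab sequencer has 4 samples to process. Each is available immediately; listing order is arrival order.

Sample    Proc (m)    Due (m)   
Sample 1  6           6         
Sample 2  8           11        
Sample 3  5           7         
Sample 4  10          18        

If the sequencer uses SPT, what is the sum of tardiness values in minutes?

24

SPT (increasing processing time): Sample 3 Sample 1 Sample 2 Sample 4.
Sample 3: 0→5, due 7, tardiness 0
Sample 1: 5→11, due 6, tardiness 5
Sample 2: 11→19, due 11, tardiness 8
Sample 4: 19→29, due 18, tardiness 11
Sum = 0+5+8+11 = 24.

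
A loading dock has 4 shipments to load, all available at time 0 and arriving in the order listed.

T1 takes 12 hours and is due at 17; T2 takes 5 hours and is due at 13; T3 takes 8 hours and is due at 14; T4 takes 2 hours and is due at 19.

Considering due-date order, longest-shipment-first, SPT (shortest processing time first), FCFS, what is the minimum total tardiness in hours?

11

EDD (increasing due date): T2 T3 T1 T4.
T2: 0→5, due 13, tardiness 0
T3: 5→13, due 14, tardiness 0
T1: 13→25, due 17, tardiness 8
T4: 25→27, due 19, tardiness 8
Sum = 0+0+8+8 = 16.
LPT (decreasing processing time): T1 T3 T2 T4.
T1: 0→12, due 17, tardiness 0
T3: 12→20, due 14, tardiness 6
T2: 20→25, due 13, tardiness 12
T4: 25→27, due 19, tardiness 8
Sum = 0+6+12+8 = 26.
SPT (increasing processing time): T4 T2 T3 T1.
T4: 0→2, due 19, tardiness 0
T2: 2→7, due 13, tardiness 0
T3: 7→15, due 14, tardiness 1
T1: 15→27, due 17, tardiness 10
Sum = 0+0+1+10 = 11.
FIFO (arrival order): T1 T2 T3 T4.
T1: 0→12, due 17, tardiness 0
T2: 12→17, due 13, tardiness 4
T3: 17→25, due 14, tardiness 11
T4: 25→27, due 19, tardiness 8
Sum = 0+4+11+8 = 23.
EDD 16, LPT 26, SPT 11, FIFO 23 → minimum 11.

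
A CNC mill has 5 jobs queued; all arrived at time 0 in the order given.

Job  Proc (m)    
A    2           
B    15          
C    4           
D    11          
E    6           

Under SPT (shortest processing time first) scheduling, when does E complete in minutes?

SPT (increasing processing time): A C E D B.
A: 0→2
C: 2→6
E: 6→12

12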